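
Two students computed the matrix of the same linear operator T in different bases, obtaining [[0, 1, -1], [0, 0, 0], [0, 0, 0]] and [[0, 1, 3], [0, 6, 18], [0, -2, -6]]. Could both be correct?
Yes.

Two matrices over a field are similar if and only if they have the same invariant factors.

Both A and B have characteristic polynomial x^3 and minimal polynomial x^2. Computing further, both have invariant factors x, x^2. Hence A and B are similar.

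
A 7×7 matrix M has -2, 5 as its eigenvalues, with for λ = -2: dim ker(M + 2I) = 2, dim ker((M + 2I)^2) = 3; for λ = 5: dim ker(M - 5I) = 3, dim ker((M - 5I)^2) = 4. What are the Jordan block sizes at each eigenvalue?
λ = -2: successive nullity increments [2, 1] count blocks of size ≥ k; block sizes are [2, 1].
λ = 5: successive nullity increments [3, 1] count blocks of size ≥ k; block sizes are [2, 1, 1].

Jordan blocks: (-2, 2), (-2, 1), (5, 2), (5, 1), (5, 1)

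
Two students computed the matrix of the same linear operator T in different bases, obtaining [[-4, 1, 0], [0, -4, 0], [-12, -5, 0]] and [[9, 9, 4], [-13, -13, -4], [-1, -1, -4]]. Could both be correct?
Yes.

Two matrices over a field are similar if and only if they have the same invariant factors.

Both A and B have characteristic polynomial x(x + 4)^2 and minimal polynomial x(x + 4)^2. Computing further, both have invariant factors x(x + 4)^2. Hence A and B are similar.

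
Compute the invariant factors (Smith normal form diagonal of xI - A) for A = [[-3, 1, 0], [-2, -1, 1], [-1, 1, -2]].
(x + 2)^3

The Jordan structure of A has elementary divisors (x + 2)^3. Arranging the block sizes at each eigenvalue in decreasing order and taking row products gives the invariant factors.

Invariant factors (smallest first, each dividing the next): (x + 2)^3.

Check: the last factor (x + 2)^3 is the minimal polynomial, and the product (x + 2)^3 is the characteristic polynomial.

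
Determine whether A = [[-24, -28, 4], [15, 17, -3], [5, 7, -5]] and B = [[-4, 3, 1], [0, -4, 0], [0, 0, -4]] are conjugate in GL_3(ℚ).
Yes.

Two matrices over a field are similar if and only if they have the same invariant factors.

Both A and B have characteristic polynomial (x + 4)^3 and minimal polynomial (x + 4)^2. Computing further, both have invariant factors x + 4, (x + 4)^2. Hence A and B are similar.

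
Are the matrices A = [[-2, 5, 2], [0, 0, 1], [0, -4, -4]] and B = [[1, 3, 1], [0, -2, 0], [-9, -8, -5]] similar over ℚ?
Yes.

Two matrices over a field are similar if and only if they have the same invariant factors.

Both A and B have characteristic polynomial (x + 2)^3 and minimal polynomial (x + 2)^3. Computing further, both have invariant factors (x + 2)^3. Hence A and B are similar.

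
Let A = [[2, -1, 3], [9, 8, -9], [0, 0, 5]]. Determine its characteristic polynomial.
xI - A = [[x - 2, 1, -3], [-9, x - 8, 9], [0, 0, x - 5]].

Expanding det(xI - A) along the first row:
det(xI - A) = + (x - 2)·det([[x - 8, 9], [0, x - 5]]) - (1)·det([[-9, 9], [0, x - 5]]) + (-3)·det([[-9, x - 8], [0, 0]]).

Evaluating gives χ_A(x) = x^3 - 15x^2 + 75x - 125 = (x - 5)^3.

χ_A(x) = (x - 5)^3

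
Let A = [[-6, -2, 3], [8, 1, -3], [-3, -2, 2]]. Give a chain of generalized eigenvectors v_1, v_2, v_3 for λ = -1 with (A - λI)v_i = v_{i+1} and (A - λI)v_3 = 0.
v_1 = [[0, 2, 1]]^T, v_2 = [[-1, 1, -1]]^T, v_3 = [[0, -3, -2]]^T

We seek v_1 ∈ ker((A + I)^3) \ ker((A + I)^2), then set v_{i+1} = (A + I) v_i.

One such chain is v_1 = [[0, 2, 1]]^T, v_2 = [[-1, 1, -1]]^T, v_3 = [[0, -3, -2]]^T. Check: (A + I) v_3 = [[0, 0, 0]]^T = 0.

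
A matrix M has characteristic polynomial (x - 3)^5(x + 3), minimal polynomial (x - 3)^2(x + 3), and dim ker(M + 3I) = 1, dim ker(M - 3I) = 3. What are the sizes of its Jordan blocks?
Jordan blocks: (-3, 1), (3, 2), (3, 2), (3, 1)

λ = -3: algebraic multiplicity 1 (exponent in χ_M), largest block size 1 (exponent in m_M), 1 block (geometric multiplicity). This forces block sizes [1].
λ = 3: algebraic multiplicity 5 (exponent in χ_M), largest block size 2 (exponent in m_M), 3 blocks (geometric multiplicity). These force block sizes [2, 2, 1].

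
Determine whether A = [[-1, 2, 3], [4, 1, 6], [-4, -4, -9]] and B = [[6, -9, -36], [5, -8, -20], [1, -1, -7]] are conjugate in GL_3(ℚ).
Two matrices over a field are similar if and only if they have the same invariant factors.

Both A and B have characteristic polynomial (x + 3)^3 and minimal polynomial (x + 3)^2. Computing further, both have invariant factors x + 3, (x + 3)^2. Hence A and B are similar.

Yes.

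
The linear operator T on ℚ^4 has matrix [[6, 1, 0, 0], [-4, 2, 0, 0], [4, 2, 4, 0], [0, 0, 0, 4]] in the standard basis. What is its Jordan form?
J = [[4, 1, 0, 0], [0, 4, 0, 0], [0, 0, 4, 0], [0, 0, 0, 4]]

The characteristic polynomial is det(xI - A) = (x - 4)^4, so the eigenvalues are 4 (algebraic multiplicity 4).

For λ = 4: rank(A - 4I) = 1, rank((A - 4I)^2) = 0. The eigenspace has dimension 4 - 1 = 3, so there are 3 Jordan blocks; the rank sequence gives block sizes [2, 1, 1].

Assembling the blocks gives the Jordan form J above.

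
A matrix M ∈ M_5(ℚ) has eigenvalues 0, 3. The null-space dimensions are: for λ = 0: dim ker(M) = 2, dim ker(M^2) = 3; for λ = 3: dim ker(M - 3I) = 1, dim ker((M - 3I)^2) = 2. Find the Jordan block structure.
λ = 0: successive nullity increments [2, 1] count blocks of size ≥ k; block sizes are [2, 1].
λ = 3: successive nullity increments [1, 1] count blocks of size ≥ k; block sizes are [2].

Jordan blocks: (0, 2), (0, 1), (3, 2)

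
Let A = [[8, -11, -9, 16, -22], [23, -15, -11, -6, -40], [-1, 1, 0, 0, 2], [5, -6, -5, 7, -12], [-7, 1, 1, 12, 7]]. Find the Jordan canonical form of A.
The characteristic polynomial is det(xI - A) = (x - 5)^2(x + 1)^3, so the eigenvalues are -1 (algebraic multiplicity 3), 5 (algebraic multiplicity 2).

For λ = -1: rank(A + I) = 4, rank((A + I)^2) = 3, rank((A + I)^3) = 2. The eigenspace has dimension 5 - 4 = 1, so there is 1 Jordan block; the rank sequence gives block sizes [3].

For λ = 5: rank(A - 5I) = 3. The eigenspace has dimension 5 - 3 = 2, so there are 2 Jordan blocks; the rank sequence gives block sizes [1, 1].

Assembling the blocks gives the Jordan form J above.

J = [[-1, 1, 0, 0, 0], [0, -1, 1, 0, 0], [0, 0, -1, 0, 0], [0, 0, 0, 5, 0], [0, 0, 0, 0, 5]]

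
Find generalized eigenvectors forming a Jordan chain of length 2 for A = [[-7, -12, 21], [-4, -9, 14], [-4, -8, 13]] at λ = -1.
v_1 = [[0, 2, 1]]^T, v_2 = [[-3, -2, -2]]^T

We seek v_1 ∈ ker((A + I)^2) \ ker(A + I), then set v_{i+1} = (A + I) v_i.

One such chain is v_1 = [[0, 2, 1]]^T, v_2 = [[-3, -2, -2]]^T. Check: (A + I) v_2 = [[0, 0, 0]]^T = 0.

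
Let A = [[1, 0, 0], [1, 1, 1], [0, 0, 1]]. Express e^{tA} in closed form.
A has Jordan form J = [[1, 1, 0], [0, 1, 0], [0, 0, 1]] with A = PJP^{-1}, so e^{tA} = P e^{tJ} P^{-1}.

For a Jordan block J_k(λ), e^{tJ_k(λ)} = e^{λt} · (I + tN + t^2 N^2/2! + ... + t^{k-1} N^{k-1}/(k-1)!) where N is the nilpotent superdiagonal part.

Assembling the blocks and conjugating back gives the entries of e^{tA} as shown above.

e^{tA} = [[e^{t}, 0, 0], [t*e^{t}, e^{t}, t*e^{t}], [0, 0, e^{t}]]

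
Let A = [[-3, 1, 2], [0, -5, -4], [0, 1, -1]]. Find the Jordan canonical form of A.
The characteristic polynomial is det(xI - A) = (x + 3)^3, so the eigenvalues are -3 (algebraic multiplicity 3).

For λ = -3: rank(A + 3I) = 1, rank((A + 3I)^2) = 0. The eigenspace has dimension 3 - 1 = 2, so there are 2 Jordan blocks; the rank sequence gives block sizes [2, 1].

Assembling the blocks gives the Jordan form J above.

J = [[-3, 1, 0], [0, -3, 0], [0, 0, -3]]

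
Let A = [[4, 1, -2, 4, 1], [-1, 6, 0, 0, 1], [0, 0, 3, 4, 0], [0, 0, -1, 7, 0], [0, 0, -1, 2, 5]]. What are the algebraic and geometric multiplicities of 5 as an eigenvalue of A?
algebraic multiplicity 5, geometric multiplicity 3

The characteristic polynomial is (x - 5)^5, so the factor x - 5 appears with exponent 5: the algebraic multiplicity is 5.

rank(A - 5I) = 2, so the eigenspace has dimension 5 - 2 = 3: the geometric multiplicity is 3.

Since 3 < 5, A is not diagonalizable.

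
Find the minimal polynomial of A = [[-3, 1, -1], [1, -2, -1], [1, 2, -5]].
m_A(x) = (x + 3)^2(x + 4)

The characteristic polynomial factors as (x + 3)^2(x + 4). The minimal polynomial is ∏(x - λ)^{k_λ} where k_λ is the size of the largest Jordan block at λ.

For λ = -4: rank(A + 4I) = 2, and the largest Jordan block has size 1 (the smallest k with rank((A + 4I)^k) = rank((A + 4I)^(k+1))).
For λ = -3: rank(A + 3I) = 2, and the largest Jordan block has size 2 (the smallest k with rank((A + 3I)^k) = rank((A + 3I)^(k+1))).

So m_A(x) = (x + 3)^2(x + 4).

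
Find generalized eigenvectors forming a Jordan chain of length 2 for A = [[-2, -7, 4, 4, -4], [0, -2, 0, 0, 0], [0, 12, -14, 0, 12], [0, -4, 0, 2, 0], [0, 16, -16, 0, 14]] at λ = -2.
v_1 = [[0, 1, 2, 1, 1]]^T, v_2 = [[1, 0, 0, 0, 0]]^T

We seek v_1 ∈ ker((A + 2I)^2) \ ker(A + 2I), then set v_{i+1} = (A + 2I) v_i.

One such chain is v_1 = [[0, 1, 2, 1, 1]]^T, v_2 = [[1, 0, 0, 0, 0]]^T. Check: (A + 2I) v_2 = [[0, 0, 0, 0, 0]]^T = 0.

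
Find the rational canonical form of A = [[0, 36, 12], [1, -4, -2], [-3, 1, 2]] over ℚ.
The invariant factors of A (the non-unit diagonal entries of the Smith normal form of xI - A over ℚ[x]) are (x + 2)(x^2 - 6), each dividing the next. The characteristic polynomial is their product, (x + 2)(x^2 - 6).

The rational canonical form is the block-diagonal matrix of companion matrices C(f_i):
R = [[0, 0, 12], [1, 0, 6], [0, 1, -2]].

Note the characteristic polynomial does not split into linear factors over ℚ, so A has no Jordan form over ℚ; the rational canonical form exists over any field.

R = [[0, 0, 12], [1, 0, 6], [0, 1, -2]]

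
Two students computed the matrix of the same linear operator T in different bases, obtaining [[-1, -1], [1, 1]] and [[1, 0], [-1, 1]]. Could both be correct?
trace(A) = 0 but trace(B) = 2. The trace is a similarity invariant, so A and B are not similar.

No.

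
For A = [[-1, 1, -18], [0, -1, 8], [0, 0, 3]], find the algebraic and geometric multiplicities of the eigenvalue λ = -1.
The characteristic polynomial is (x - 3)(x + 1)^2, so the factor x + 1 appears with exponent 2: the algebraic multiplicity is 2.

rank(A + I) = 2, so the eigenspace has dimension 3 - 2 = 1: the geometric multiplicity is 1.

Since 1 < 2, A is not diagonalizable.

algebraic multiplicity 2, geometric multiplicity 1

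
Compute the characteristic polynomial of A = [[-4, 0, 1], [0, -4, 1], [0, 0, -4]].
χ_A(x) = (x + 4)^3

xI - A = [[x + 4, 0, -1], [0, x + 4, -1], [0, 0, x + 4]].

Expanding det(xI - A) along the first row:
det(xI - A) = + (x + 4)·det([[x + 4, -1], [0, x + 4]]) - (0)·det([[0, -1], [0, x + 4]]) + (-1)·det([[0, x + 4], [0, 0]]).

Evaluating gives χ_A(x) = x^3 + 12x^2 + 48x + 64 = (x + 4)^3.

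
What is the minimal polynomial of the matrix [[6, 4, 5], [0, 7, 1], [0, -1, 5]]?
The characteristic polynomial factors as (x - 6)^3. The minimal polynomial is ∏(x - λ)^{k_λ} where k_λ is the size of the largest Jordan block at λ.

For λ = 6: rank(A - 6I) = 2, and the largest Jordan block has size 3 (the smallest k with rank((A - 6I)^k) = rank((A - 6I)^(k+1))).

So m_A(x) = (x - 6)^3.

m_A(x) = (x - 6)^3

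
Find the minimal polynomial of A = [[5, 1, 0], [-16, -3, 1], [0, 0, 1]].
m_A(x) = (x - 1)^3

The characteristic polynomial factors as (x - 1)^3. The minimal polynomial is ∏(x - λ)^{k_λ} where k_λ is the size of the largest Jordan block at λ.

For λ = 1: rank(A - I) = 2, and the largest Jordan block has size 3 (the smallest k with rank((A - I)^k) = rank((A - I)^(k+1))).

So m_A(x) = (x - 1)^3.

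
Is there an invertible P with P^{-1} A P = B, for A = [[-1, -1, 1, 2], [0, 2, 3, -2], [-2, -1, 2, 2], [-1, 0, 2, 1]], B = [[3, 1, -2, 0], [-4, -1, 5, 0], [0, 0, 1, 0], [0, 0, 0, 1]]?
Two matrices over a field are similar if and only if they have the same invariant factors.

Both A and B have characteristic polynomial (x - 1)^4 and minimal polynomial (x - 1)^3. Computing further, both have invariant factors x - 1, (x - 1)^3. Hence A and B are similar.

Yes.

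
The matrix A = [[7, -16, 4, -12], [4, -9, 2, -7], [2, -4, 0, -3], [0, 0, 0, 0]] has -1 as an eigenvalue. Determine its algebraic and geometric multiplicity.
The characteristic polynomial is x^2(x + 1)^2, so the factor x + 1 appears with exponent 2: the algebraic multiplicity is 2.

rank(A + I) = 2, so the eigenspace has dimension 4 - 2 = 2: the geometric multiplicity is 2.

algebraic multiplicity 2, geometric multiplicity 2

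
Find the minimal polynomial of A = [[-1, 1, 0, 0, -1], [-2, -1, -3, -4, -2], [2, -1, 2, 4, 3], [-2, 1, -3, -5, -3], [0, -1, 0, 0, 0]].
m_A(x) = (x + 1)^3

The characteristic polynomial factors as (x + 1)^5. The minimal polynomial is ∏(x - λ)^{k_λ} where k_λ is the size of the largest Jordan block at λ.

For λ = -1: rank(A + I) = 2, and the largest Jordan block has size 3 (the smallest k with rank((A + I)^k) = rank((A + I)^(k+1))).

So m_A(x) = (x + 1)^3.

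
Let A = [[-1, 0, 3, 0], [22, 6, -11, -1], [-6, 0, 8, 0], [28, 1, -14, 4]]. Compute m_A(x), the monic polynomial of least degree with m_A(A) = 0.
m_A(x) = (x - 5)^2(x - 2)

The characteristic polynomial factors as (x - 5)^3(x - 2). The minimal polynomial is ∏(x - λ)^{k_λ} where k_λ is the size of the largest Jordan block at λ.

For λ = 2: rank(A - 2I) = 3, and the largest Jordan block has size 1 (the smallest k with rank((A - 2I)^k) = rank((A - 2I)^(k+1))).
For λ = 5: rank(A - 5I) = 2, and the largest Jordan block has size 2 (the smallest k with rank((A - 5I)^k) = rank((A - 5I)^(k+1))).

So m_A(x) = (x - 5)^2(x - 2).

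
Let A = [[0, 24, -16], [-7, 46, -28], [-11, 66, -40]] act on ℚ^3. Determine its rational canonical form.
The invariant factors of A (the non-unit diagonal entries of the Smith normal form of xI - A over ℚ[x]) are x - 4, (x - 4)(x + 2), each dividing the next. The characteristic polynomial is their product, (x - 4)^2(x + 2).

The rational canonical form is the block-diagonal matrix of companion matrices C(f_i):
R = [[4, 0, 0], [0, 0, 8], [0, 1, 2]].

R = [[4, 0, 0], [0, 0, 8], [0, 1, 2]]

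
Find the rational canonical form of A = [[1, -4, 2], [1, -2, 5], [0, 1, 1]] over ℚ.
The invariant factors of A (the non-unit diagonal entries of the Smith normal form of xI - A over ℚ[x]) are x^3 - 4x + 1, each dividing the next. The characteristic polynomial is their product, x^3 - 4x + 1.

The rational canonical form is the block-diagonal matrix of companion matrices C(f_i):
R = [[0, 0, -1], [1, 0, 4], [0, 1, 0]].

Note the characteristic polynomial does not split into linear factors over ℚ, so A has no Jordan form over ℚ; the rational canonical form exists over any field.

R = [[0, 0, -1], [1, 0, 4], [0, 1, 0]]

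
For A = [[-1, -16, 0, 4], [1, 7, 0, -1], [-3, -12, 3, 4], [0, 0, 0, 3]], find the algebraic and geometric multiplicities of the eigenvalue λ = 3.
algebraic multiplicity 4, geometric multiplicity 2

The characteristic polynomial is (x - 3)^4, so the factor x - 3 appears with exponent 4: the algebraic multiplicity is 4.

rank(A - 3I) = 2, so the eigenspace has dimension 4 - 2 = 2: the geometric multiplicity is 2.

Since 2 < 4, A is not diagonalizable.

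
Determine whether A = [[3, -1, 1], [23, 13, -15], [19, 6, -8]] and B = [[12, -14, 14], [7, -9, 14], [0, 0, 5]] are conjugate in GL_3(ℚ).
No.

Both have characteristic polynomial (x - 5)^2(x + 2), but the minimal polynomial of A is (x - 5)^2(x + 2) while the minimal polynomial of B is (x - 5)(x + 2). The minimal polynomial is a similarity invariant, so A and B are not similar.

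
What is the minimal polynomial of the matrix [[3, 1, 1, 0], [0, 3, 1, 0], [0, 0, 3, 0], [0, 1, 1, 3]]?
The characteristic polynomial factors as (x - 3)^4. The minimal polynomial is ∏(x - λ)^{k_λ} where k_λ is the size of the largest Jordan block at λ.

For λ = 3: rank(A - 3I) = 2, and the largest Jordan block has size 3 (the smallest k with rank((A - 3I)^k) = rank((A - 3I)^(k+1))).

So m_A(x) = (x - 3)^3.

m_A(x) = (x - 3)^3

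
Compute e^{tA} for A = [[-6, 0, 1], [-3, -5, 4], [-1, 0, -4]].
e^{tA} = [[(1 - t)*e^{-5*t}, 0, t*e^{-5*t}], [t*(-t - 6)*e^{-5*t}/2, e^{-5*t}, t*(t + 8)*e^{-5*t}/2], [-t*e^{-5*t}, 0, (t + 1)*e^{-5*t}]]

A has Jordan form J = [[-5, 1, 0], [0, -5, 1], [0, 0, -5]] with A = PJP^{-1}, so e^{tA} = P e^{tJ} P^{-1}.

For a Jordan block J_k(λ), e^{tJ_k(λ)} = e^{λt} · (I + tN + t^2 N^2/2! + ... + t^{k-1} N^{k-1}/(k-1)!) where N is the nilpotent superdiagonal part.

Assembling the blocks and conjugating back gives the entries of e^{tA} as shown above.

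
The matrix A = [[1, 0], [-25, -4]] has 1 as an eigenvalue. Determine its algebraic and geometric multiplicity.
algebraic multiplicity 1, geometric multiplicity 1

The characteristic polynomial is (x - 1)(x + 4), so the factor x - 1 appears with exponent 1: the algebraic multiplicity is 1.

rank(A - I) = 1, so the eigenspace has dimension 2 - 1 = 1: the geometric multiplicity is 1.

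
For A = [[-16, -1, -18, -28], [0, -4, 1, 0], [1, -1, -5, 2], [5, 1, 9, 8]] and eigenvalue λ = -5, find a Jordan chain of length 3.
We seek v_1 ∈ ker((A + 5I)^3) \ ker((A + 5I)^2), then set v_{i+1} = (A + 5I) v_i.

One such chain is v_1 = [[5, 1, 0, -2]]^T, v_2 = [[0, 1, 0, 0]]^T, v_3 = [[-1, 1, -1, 1]]^T. Check: (A + 5I) v_3 = [[0, 0, 0, 0]]^T = 0.

v_1 = [[5, 1, 0, -2]]^T, v_2 = [[0, 1, 0, 0]]^T, v_3 = [[-1, 1, -1, 1]]^T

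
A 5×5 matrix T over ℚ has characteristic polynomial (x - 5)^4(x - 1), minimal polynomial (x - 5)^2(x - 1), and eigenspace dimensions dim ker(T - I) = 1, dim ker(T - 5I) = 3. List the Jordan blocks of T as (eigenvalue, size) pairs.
λ = 1: algebraic multiplicity 1 (exponent in χ_T), largest block size 1 (exponent in m_T), 1 block (geometric multiplicity). This forces block sizes [1].
λ = 5: algebraic multiplicity 4 (exponent in χ_T), largest block size 2 (exponent in m_T), 3 blocks (geometric multiplicity). These force block sizes [2, 1, 1].

Jordan blocks: (1, 1), (5, 2), (5, 1), (5, 1)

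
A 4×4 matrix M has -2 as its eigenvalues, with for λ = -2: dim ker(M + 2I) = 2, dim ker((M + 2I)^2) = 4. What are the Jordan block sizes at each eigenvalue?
λ = -2: successive nullity increments [2, 2] count blocks of size ≥ k; block sizes are [2, 2].

Jordan blocks: (-2, 2), (-2, 2)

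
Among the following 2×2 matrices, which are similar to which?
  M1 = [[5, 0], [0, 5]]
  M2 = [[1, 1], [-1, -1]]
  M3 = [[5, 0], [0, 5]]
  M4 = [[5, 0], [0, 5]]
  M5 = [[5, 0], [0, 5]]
2 classes: {M1, M3, M4, M5}, {M2}

Characteristic polynomials: χ_{M1} = (x - 5)^2, χ_{M2} = x^2, χ_{M3} = (x - 5)^2, χ_{M4} = (x - 5)^2, χ_{M5} = (x - 5)^2.

{M1, M3, M4, M5}: invariant factors x - 5, x - 5.

{M2}: invariant factors x^2.

Matrices are similar if and only if their invariant-factor lists agree; the partition into similarity classes is {M1, M3, M4, M5}, {M2}.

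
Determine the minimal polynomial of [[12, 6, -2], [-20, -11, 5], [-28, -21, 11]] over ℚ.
The characteristic polynomial factors as (x - 4)^3. The minimal polynomial is ∏(x - λ)^{k_λ} where k_λ is the size of the largest Jordan block at λ.

For λ = 4: rank(A - 4I) = 1, and the largest Jordan block has size 2 (the smallest k with rank((A - 4I)^k) = rank((A - 4I)^(k+1))).

So m_A(x) = (x - 4)^2.

m_A(x) = (x - 4)^2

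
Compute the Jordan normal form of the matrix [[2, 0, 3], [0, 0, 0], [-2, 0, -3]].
J = [[-1, 0, 0], [0, 0, 0], [0, 0, 0]]

The characteristic polynomial is det(xI - A) = x^2(x + 1), so the eigenvalues are -1 (algebraic multiplicity 1), 0 (algebraic multiplicity 2).

For λ = -1: algebraic multiplicity 1 gives one 1×1 block.

For λ = 0: rank(A) = 1. The eigenspace has dimension 3 - 1 = 2, so there are 2 Jordan blocks; the rank sequence gives block sizes [1, 1].

Assembling the blocks gives the Jordan form J above.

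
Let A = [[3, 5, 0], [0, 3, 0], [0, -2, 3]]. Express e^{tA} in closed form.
e^{tA} = [[e^{3*t}, 5*t*e^{3*t}, 0], [0, e^{3*t}, 0], [0, -2*t*e^{3*t}, e^{3*t}]]

A has Jordan form J = [[3, 1, 0], [0, 3, 0], [0, 0, 3]] with A = PJP^{-1}, so e^{tA} = P e^{tJ} P^{-1}.

For a Jordan block J_k(λ), e^{tJ_k(λ)} = e^{λt} · (I + tN + t^2 N^2/2! + ... + t^{k-1} N^{k-1}/(k-1)!) where N is the nilpotent superdiagonal part.

Assembling the blocks and conjugating back gives the entries of e^{tA} as shown above.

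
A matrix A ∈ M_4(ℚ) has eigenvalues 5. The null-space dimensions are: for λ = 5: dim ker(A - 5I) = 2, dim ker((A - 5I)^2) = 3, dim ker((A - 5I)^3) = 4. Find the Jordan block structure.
Jordan blocks: (5, 3), (5, 1)

λ = 5: successive nullity increments [2, 1, 1] count blocks of size ≥ k; block sizes are [3, 1].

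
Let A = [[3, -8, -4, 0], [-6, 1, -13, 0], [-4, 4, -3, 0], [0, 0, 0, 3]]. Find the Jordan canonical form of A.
The characteristic polynomial is det(xI - A) = (x - 3)^3(x + 5), so the eigenvalues are -5 (algebraic multiplicity 1), 3 (algebraic multiplicity 3).

For λ = -5: algebraic multiplicity 1 gives one 1×1 block.

For λ = 3: rank(A - 3I) = 2, rank((A - 3I)^2) = 1. The eigenspace has dimension 4 - 2 = 2, so there are 2 Jordan blocks; the rank sequence gives block sizes [2, 1].

Assembling the blocks gives the Jordan form J above.

J = [[-5, 0, 0, 0], [0, 3, 1, 0], [0, 0, 3, 0], [0, 0, 0, 3]]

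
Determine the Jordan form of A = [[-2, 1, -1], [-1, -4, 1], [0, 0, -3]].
J = [[-3, 1, 0], [0, -3, 0], [0, 0, -3]]

The characteristic polynomial is det(xI - A) = (x + 3)^3, so the eigenvalues are -3 (algebraic multiplicity 3).

For λ = -3: rank(A + 3I) = 1, rank((A + 3I)^2) = 0. The eigenspace has dimension 3 - 1 = 2, so there are 2 Jordan blocks; the rank sequence gives block sizes [2, 1].

Assembling the blocks gives the Jordan form J above.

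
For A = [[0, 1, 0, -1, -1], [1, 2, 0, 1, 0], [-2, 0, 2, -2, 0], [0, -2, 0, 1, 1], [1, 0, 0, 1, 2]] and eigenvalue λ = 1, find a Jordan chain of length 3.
v_1 = [[0, 0, 0, 1, 0]]^T, v_2 = [[-1, 1, -2, 0, 1]]^T, v_3 = [[1, 0, 0, -1, 0]]^T

We seek v_1 ∈ ker((A - I)^3) \ ker((A - I)^2), then set v_{i+1} = (A - I) v_i.

One such chain is v_1 = [[0, 0, 0, 1, 0]]^T, v_2 = [[-1, 1, -2, 0, 1]]^T, v_3 = [[1, 0, 0, -1, 0]]^T. Check: (A - I) v_3 = [[0, 0, 0, 0, 0]]^T = 0.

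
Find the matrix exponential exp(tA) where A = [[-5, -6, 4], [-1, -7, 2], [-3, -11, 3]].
e^{tA} = [[(-t^2 - 2*t + 1)*e^{-3*t}, -2*t*(2*t + 3)*e^{-3*t}, 2*t*(t + 2)*e^{-3*t}], [-t*e^{-3*t}, (1 - 4*t)*e^{-3*t}, 2*t*e^{-3*t}], [t*(-t - 6)*e^{-3*t}/2, t*(-2*t - 11)*e^{-3*t}, (t^2 + 6*t + 1)*e^{-3*t}]]

A has Jordan form J = [[-3, 1, 0], [0, -3, 1], [0, 0, -3]] with A = PJP^{-1}, so e^{tA} = P e^{tJ} P^{-1}.

For a Jordan block J_k(λ), e^{tJ_k(λ)} = e^{λt} · (I + tN + t^2 N^2/2! + ... + t^{k-1} N^{k-1}/(k-1)!) where N is the nilpotent superdiagonal part.

Assembling the blocks and conjugating back gives the entries of e^{tA} as shown above.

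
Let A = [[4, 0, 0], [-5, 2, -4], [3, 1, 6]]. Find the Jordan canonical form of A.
The characteristic polynomial is det(xI - A) = (x - 4)^3, so the eigenvalues are 4 (algebraic multiplicity 3).

For λ = 4: rank(A - 4I) = 2, rank((A - 4I)^2) = 1, rank((A - 4I)^3) = 0. The eigenspace has dimension 3 - 2 = 1, so there is 1 Jordan block; the rank sequence gives block sizes [3].

Assembling the blocks gives the Jordan form J above.

J = [[4, 1, 0], [0, 4, 1], [0, 0, 4]]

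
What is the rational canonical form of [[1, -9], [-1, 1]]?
The invariant factors of A (the non-unit diagonal entries of the Smith normal form of xI - A over ℚ[x]) are (x - 4)(x + 2), each dividing the next. The characteristic polynomial is their product, (x - 4)(x + 2).

The rational canonical form is the block-diagonal matrix of companion matrices C(f_i):
R = [[0, 8], [1, 2]].

R = [[0, 8], [1, 2]]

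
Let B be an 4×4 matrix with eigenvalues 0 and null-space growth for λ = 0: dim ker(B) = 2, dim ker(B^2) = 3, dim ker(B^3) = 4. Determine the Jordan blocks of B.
Jordan blocks: (0, 3), (0, 1)

λ = 0: successive nullity increments [2, 1, 1] count blocks of size ≥ k; block sizes are [3, 1].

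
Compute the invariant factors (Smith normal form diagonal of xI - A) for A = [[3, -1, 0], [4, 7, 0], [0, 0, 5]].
x - 5, (x - 5)^2

The Jordan structure of A has elementary divisors (x - 5)^2, (x - 5). Arranging the block sizes at each eigenvalue in decreasing order and taking row products gives the invariant factors.

Invariant factors (smallest first, each dividing the next): x - 5, (x - 5)^2.

Check: the last factor (x - 5)^2 is the minimal polynomial, and the product (x - 5)^3 is the characteristic polynomial.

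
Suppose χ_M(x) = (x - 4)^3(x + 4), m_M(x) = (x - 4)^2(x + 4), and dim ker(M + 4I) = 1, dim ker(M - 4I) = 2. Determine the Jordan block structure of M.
λ = -4: algebraic multiplicity 1 (exponent in χ_M), largest block size 1 (exponent in m_M), 1 block (geometric multiplicity). This forces block sizes [1].
λ = 4: algebraic multiplicity 3 (exponent in χ_M), largest block size 2 (exponent in m_M), 2 blocks (geometric multiplicity). These force block sizes [2, 1].

Jordan blocks: (-4, 1), (4, 2), (4, 1)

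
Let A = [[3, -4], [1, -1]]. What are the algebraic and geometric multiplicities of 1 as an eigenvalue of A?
The characteristic polynomial is (x - 1)^2, so the factor x - 1 appears with exponent 2: the algebraic multiplicity is 2.

rank(A - I) = 1, so the eigenspace has dimension 2 - 1 = 1: the geometric multiplicity is 1.

Since 1 < 2, A is not diagonalizable.

algebraic multiplicity 2, geometric multiplicity 1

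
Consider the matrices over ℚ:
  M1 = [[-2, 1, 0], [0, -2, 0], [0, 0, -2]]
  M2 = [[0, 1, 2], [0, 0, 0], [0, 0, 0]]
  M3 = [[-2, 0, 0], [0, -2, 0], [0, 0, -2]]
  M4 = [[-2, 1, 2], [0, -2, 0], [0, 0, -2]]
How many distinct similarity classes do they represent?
3 classes: {M1, M4}, {M2}, {M3}

Characteristic polynomials: χ_{M1} = (x + 2)^3, χ_{M2} = x^3, χ_{M3} = (x + 2)^3, χ_{M4} = (x + 2)^3.

{M1, M4}: invariant factors x + 2, (x + 2)^2.

{M2}: invariant factors x, x^2.

{M3}: invariant factors x + 2, x + 2, x + 2.

Matrices are similar if and only if their invariant-factor lists agree; the partition into similarity classes is {M1, M4}, {M2}, {M3}.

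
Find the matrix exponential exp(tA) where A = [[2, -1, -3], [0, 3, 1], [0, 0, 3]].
e^{tA} = [[e^{2*t}, (1 - e^{t})*e^{2*t}, (-t*e^{t} - 2*e^{t} + 2)*e^{2*t}], [0, e^{3*t}, t*e^{3*t}], [0, 0, e^{3*t}]]

A has Jordan form J = [[2, 0, 0], [0, 3, 1], [0, 0, 3]] with A = PJP^{-1}, so e^{tA} = P e^{tJ} P^{-1}.

For a Jordan block J_k(λ), e^{tJ_k(λ)} = e^{λt} · (I + tN + t^2 N^2/2! + ... + t^{k-1} N^{k-1}/(k-1)!) where N is the nilpotent superdiagonal part.

Assembling the blocks and conjugating back gives the entries of e^{tA} as shown above.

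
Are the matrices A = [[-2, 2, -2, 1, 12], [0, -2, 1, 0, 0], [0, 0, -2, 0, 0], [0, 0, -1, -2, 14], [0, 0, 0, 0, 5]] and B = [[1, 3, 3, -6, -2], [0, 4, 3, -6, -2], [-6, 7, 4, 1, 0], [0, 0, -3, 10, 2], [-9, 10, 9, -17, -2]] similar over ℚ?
No.

trace(A) = -3 but trace(B) = 17. The trace is a similarity invariant, so A and B are not similar.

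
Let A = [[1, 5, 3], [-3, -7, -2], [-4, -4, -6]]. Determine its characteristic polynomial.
χ_A(x) = (x + 4)^3

xI - A = [[x - 1, -5, -3], [3, x + 7, 2], [4, 4, x + 6]].

Expanding det(xI - A) along the first row:
det(xI - A) = + (x - 1)·det([[x + 7, 2], [4, x + 6]]) - (-5)·det([[3, 2], [4, x + 6]]) + (-3)·det([[3, x + 7], [4, 4]]).

Evaluating gives χ_A(x) = x^3 + 12x^2 + 48x + 64 = (x + 4)^3.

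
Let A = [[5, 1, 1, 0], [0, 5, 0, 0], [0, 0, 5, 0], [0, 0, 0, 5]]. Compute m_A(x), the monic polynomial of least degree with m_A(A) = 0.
m_A(x) = (x - 5)^2

The characteristic polynomial factors as (x - 5)^4. The minimal polynomial is ∏(x - λ)^{k_λ} where k_λ is the size of the largest Jordan block at λ.

For λ = 5: rank(A - 5I) = 1, and the largest Jordan block has size 2 (the smallest k with rank((A - 5I)^k) = rank((A - 5I)^(k+1))).

So m_A(x) = (x - 5)^2.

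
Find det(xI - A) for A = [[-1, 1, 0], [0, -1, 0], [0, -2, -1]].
xI - A = [[x + 1, -1, 0], [0, x + 1, 0], [0, 2, x + 1]].

Expanding det(xI - A) along the first row:
det(xI - A) = + (x + 1)·det([[x + 1, 0], [2, x + 1]]) - (-1)·det([[0, 0], [0, x + 1]]) + (0)·det([[0, x + 1], [0, 2]]).

Evaluating gives χ_A(x) = x^3 + 3x^2 + 3x + 1 = (x + 1)^3.

χ_A(x) = (x + 1)^3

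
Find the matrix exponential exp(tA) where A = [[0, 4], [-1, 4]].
e^{tA} = [[(1 - 2*t)*e^{2*t}, 4*t*e^{2*t}], [-t*e^{2*t}, (2*t + 1)*e^{2*t}]]

A has Jordan form J = [[2, 1], [0, 2]] with A = PJP^{-1}, so e^{tA} = P e^{tJ} P^{-1}.

For a Jordan block J_k(λ), e^{tJ_k(λ)} = e^{λt} · (I + tN + t^2 N^2/2! + ... + t^{k-1} N^{k-1}/(k-1)!) where N is the nilpotent superdiagonal part.

Assembling the blocks and conjugating back gives the entries of e^{tA} as shown above.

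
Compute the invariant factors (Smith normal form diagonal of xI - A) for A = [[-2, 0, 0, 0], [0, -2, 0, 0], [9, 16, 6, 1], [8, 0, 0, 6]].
x + 2, (x - 6)^2(x + 2)

The Jordan structure of A has elementary divisors (x + 2), (x + 2), (x - 6)^2. Arranging the block sizes at each eigenvalue in decreasing order and taking row products gives the invariant factors.

Invariant factors (smallest first, each dividing the next): x + 2, (x - 6)^2(x + 2).

Check: the last factor (x - 6)^2(x + 2) is the minimal polynomial, and the product (x - 6)^2(x + 2)^2 is the characteristic polynomial.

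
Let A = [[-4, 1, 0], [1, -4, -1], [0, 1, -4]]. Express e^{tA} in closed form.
e^{tA} = [[(t^2 + 2)*e^{-4*t}/2, t*e^{-4*t}, -t^2*e^{-4*t}/2], [t*e^{-4*t}, e^{-4*t}, -t*e^{-4*t}], [t^2*e^{-4*t}/2, t*e^{-4*t}, (2 - t^2)*e^{-4*t}/2]]

A has Jordan form J = [[-4, 1, 0], [0, -4, 1], [0, 0, -4]] with A = PJP^{-1}, so e^{tA} = P e^{tJ} P^{-1}.

For a Jordan block J_k(λ), e^{tJ_k(λ)} = e^{λt} · (I + tN + t^2 N^2/2! + ... + t^{k-1} N^{k-1}/(k-1)!) where N is the nilpotent superdiagonal part.

Assembling the blocks and conjugating back gives the entries of e^{tA} as shown above.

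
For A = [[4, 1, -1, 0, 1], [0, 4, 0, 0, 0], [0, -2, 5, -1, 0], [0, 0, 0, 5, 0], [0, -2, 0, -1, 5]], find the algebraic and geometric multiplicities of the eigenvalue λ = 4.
The characteristic polynomial is (x - 5)^3(x - 4)^2, so the factor x - 4 appears with exponent 2: the algebraic multiplicity is 2.

rank(A - 4I) = 4, so the eigenspace has dimension 5 - 4 = 1: the geometric multiplicity is 1.

Since 1 < 2, A is not diagonalizable.

algebraic multiplicity 2, geometric multiplicity 1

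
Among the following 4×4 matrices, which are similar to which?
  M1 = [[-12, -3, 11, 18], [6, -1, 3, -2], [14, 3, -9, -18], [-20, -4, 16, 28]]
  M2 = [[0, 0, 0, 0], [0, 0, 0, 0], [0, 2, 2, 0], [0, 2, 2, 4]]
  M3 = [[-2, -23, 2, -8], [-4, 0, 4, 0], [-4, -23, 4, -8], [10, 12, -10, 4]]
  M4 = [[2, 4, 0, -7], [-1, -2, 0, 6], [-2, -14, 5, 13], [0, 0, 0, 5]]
3 classes: {M1, M3}, {M2}, {M4}

Characteristic polynomials: χ_{M1} = x^2(x - 4)(x - 2), χ_{M2} = x^2(x - 4)(x - 2), χ_{M3} = x^2(x - 4)(x - 2), χ_{M4} = x^2(x - 5)^2.

{M1, M3}: invariant factors x^2(x - 4)(x - 2).

{M2}: invariant factors x, x(x - 4)(x - 2).

{M4}: invariant factors x^2(x - 5)^2.

Matrices are similar if and only if their invariant-factor lists agree; the partition into similarity classes is {M1, M3}, {M2}, {M4}.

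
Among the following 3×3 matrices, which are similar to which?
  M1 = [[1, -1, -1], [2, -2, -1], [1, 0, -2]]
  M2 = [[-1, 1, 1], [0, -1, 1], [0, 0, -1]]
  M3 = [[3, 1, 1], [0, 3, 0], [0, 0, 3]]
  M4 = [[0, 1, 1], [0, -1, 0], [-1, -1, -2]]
3 classes: {M1, M2}, {M3}, {M4}

Characteristic polynomials: χ_{M1} = (x + 1)^3, χ_{M2} = (x + 1)^3, χ_{M3} = (x - 3)^3, χ_{M4} = (x + 1)^3.

{M1, M2}: invariant factors (x + 1)^3.

{M3}: invariant factors x - 3, (x - 3)^2.

{M4}: invariant factors x + 1, (x + 1)^2.

Matrices are similar if and only if their invariant-factor lists agree; the partition into similarity classes is {M1, M2}, {M3}, {M4}.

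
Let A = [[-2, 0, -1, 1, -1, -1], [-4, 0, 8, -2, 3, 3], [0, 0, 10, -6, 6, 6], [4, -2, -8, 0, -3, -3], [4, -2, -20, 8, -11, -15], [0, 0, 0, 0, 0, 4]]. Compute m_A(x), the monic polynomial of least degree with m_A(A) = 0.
m_A(x) = (x - 4)(x + 1)(x + 2)^2

The characteristic polynomial factors as (x - 4)^2(x + 1)(x + 2)^3. The minimal polynomial is ∏(x - λ)^{k_λ} where k_λ is the size of the largest Jordan block at λ.

For λ = -2: rank(A + 2I) = 4, and the largest Jordan block has size 2 (the smallest k with rank((A + 2I)^k) = rank((A + 2I)^(k+1))).
For λ = -1: rank(A + I) = 5, and the largest Jordan block has size 1 (the smallest k with rank((A + I)^k) = rank((A + I)^(k+1))).
For λ = 4: rank(A - 4I) = 4, and the largest Jordan block has size 1 (the smallest k with rank((A - 4I)^k) = rank((A - 4I)^(k+1))).

So m_A(x) = (x - 4)(x + 1)(x + 2)^2.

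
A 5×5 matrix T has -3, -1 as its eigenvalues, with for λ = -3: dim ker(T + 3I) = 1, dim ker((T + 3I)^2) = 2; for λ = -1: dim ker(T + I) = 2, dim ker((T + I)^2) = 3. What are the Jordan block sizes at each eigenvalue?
λ = -3: successive nullity increments [1, 1] count blocks of size ≥ k; block sizes are [2].
λ = -1: successive nullity increments [2, 1] count blocks of size ≥ k; block sizes are [2, 1].

Jordan blocks: (-3, 2), (-1, 2), (-1, 1)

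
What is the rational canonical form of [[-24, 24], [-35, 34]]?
The invariant factors of A (the non-unit diagonal entries of the Smith normal form of xI - A over ℚ[x]) are (x - 6)(x - 4), each dividing the next. The characteristic polynomial is their product, (x - 6)(x - 4).

The rational canonical form is the block-diagonal matrix of companion matrices C(f_i):
R = [[0, -24], [1, 10]].

R = [[0, -24], [1, 10]]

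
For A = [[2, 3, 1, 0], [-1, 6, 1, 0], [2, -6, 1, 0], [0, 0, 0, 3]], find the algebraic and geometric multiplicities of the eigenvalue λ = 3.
The characteristic polynomial is (x - 3)^4, so the factor x - 3 appears with exponent 4: the algebraic multiplicity is 4.

rank(A - 3I) = 1, so the eigenspace has dimension 4 - 1 = 3: the geometric multiplicity is 3.

Since 3 < 4, A is not diagonalizable.

algebraic multiplicity 4, geometric multiplicity 3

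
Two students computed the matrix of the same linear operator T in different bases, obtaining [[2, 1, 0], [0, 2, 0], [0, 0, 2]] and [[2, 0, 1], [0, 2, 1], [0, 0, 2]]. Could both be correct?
Two matrices over a field are similar if and only if they have the same invariant factors.

Both A and B have characteristic polynomial (x - 2)^3 and minimal polynomial (x - 2)^2. Computing further, both have invariant factors x - 2, (x - 2)^2. Hence A and B are similar.

Yes.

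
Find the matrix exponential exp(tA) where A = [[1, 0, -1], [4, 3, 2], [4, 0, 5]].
A has Jordan form J = [[3, 1, 0], [0, 3, 0], [0, 0, 3]] with A = PJP^{-1}, so e^{tA} = P e^{tJ} P^{-1}.

For a Jordan block J_k(λ), e^{tJ_k(λ)} = e^{λt} · (I + tN + t^2 N^2/2! + ... + t^{k-1} N^{k-1}/(k-1)!) where N is the nilpotent superdiagonal part.

Assembling the blocks and conjugating back gives the entries of e^{tA} as shown above.

e^{tA} = [[(1 - 2*t)*e^{3*t}, 0, -t*e^{3*t}], [4*t*e^{3*t}, e^{3*t}, 2*t*e^{3*t}], [4*t*e^{3*t}, 0, (2*t + 1)*e^{3*t}]]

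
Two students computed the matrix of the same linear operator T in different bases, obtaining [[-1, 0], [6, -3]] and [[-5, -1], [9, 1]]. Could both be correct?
No.

χ_A(x) = (x + 1)(x + 3) but χ_B(x) = (x + 2)^2. The characteristic polynomial is a similarity invariant, so A and B are not similar.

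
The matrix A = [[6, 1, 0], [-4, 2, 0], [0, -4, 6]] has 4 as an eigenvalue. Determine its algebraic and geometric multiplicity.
algebraic multiplicity 2, geometric multiplicity 1

The characteristic polynomial is (x - 6)(x - 4)^2, so the factor x - 4 appears with exponent 2: the algebraic multiplicity is 2.

rank(A - 4I) = 2, so the eigenspace has dimension 3 - 2 = 1: the geometric multiplicity is 1.

Since 1 < 2, A is not diagonalizable.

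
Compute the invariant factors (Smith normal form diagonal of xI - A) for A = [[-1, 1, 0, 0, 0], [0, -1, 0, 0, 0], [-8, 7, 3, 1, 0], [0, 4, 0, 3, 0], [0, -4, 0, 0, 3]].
x - 3, (x - 3)^2(x + 1)^2

The Jordan structure of A has elementary divisors (x + 1)^2, (x - 3)^2, (x - 3). Arranging the block sizes at each eigenvalue in decreasing order and taking row products gives the invariant factors.

Invariant factors (smallest first, each dividing the next): x - 3, (x - 3)^2(x + 1)^2.

Check: the last factor (x - 3)^2(x + 1)^2 is the minimal polynomial, and the product (x - 3)^3(x + 1)^2 is the characteristic polynomial.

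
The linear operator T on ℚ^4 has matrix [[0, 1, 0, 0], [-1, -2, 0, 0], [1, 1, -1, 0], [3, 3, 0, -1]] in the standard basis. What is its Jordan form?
The characteristic polynomial is det(xI - A) = (x + 1)^4, so the eigenvalues are -1 (algebraic multiplicity 4).

For λ = -1: rank(A + I) = 1, rank((A + I)^2) = 0. The eigenspace has dimension 4 - 1 = 3, so there are 3 Jordan blocks; the rank sequence gives block sizes [2, 1, 1].

Assembling the blocks gives the Jordan form J above.

J = [[-1, 1, 0, 0], [0, -1, 0, 0], [0, 0, -1, 0], [0, 0, 0, -1]]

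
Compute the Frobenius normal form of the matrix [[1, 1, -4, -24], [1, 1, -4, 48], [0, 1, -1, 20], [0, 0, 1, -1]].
The invariant factors of A (the non-unit diagonal entries of the Smith normal form of xI - A over ℚ[x]) are (x - 4)(x - 2)(x + 3)^2, each dividing the next. The characteristic polynomial is their product, (x - 4)(x - 2)(x + 3)^2.

The rational canonical form is the block-diagonal matrix of companion matrices C(f_i):
R = [[0, 0, 0, -72], [1, 0, 0, 6], [0, 1, 0, 19], [0, 0, 1, 0]].

R = [[0, 0, 0, -72], [1, 0, 0, 6], [0, 1, 0, 19], [0, 0, 1, 0]]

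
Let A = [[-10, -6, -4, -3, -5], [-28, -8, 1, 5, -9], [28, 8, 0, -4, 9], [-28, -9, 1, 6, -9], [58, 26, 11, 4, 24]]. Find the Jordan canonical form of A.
The characteristic polynomial is det(xI - A) = x(x - 5)^2(x - 1)^2, so the eigenvalues are 0 (algebraic multiplicity 1), 1 (algebraic multiplicity 2), 5 (algebraic multiplicity 2).

For λ = 0: algebraic multiplicity 1 gives one 1×1 block.

For λ = 1: rank(A - I) = 4, rank((A - I)^2) = 3. The eigenspace has dimension 5 - 4 = 1, so there is 1 Jordan block; the rank sequence gives block sizes [2].

For λ = 5: rank(A - 5I) = 4, rank((A - 5I)^2) = 3. The eigenspace has dimension 5 - 4 = 1, so there is 1 Jordan block; the rank sequence gives block sizes [2].

Assembling the blocks gives the Jordan form J above.

J = [[0, 0, 0, 0, 0], [0, 1, 1, 0, 0], [0, 0, 1, 0, 0], [0, 0, 0, 5, 1], [0, 0, 0, 0, 5]]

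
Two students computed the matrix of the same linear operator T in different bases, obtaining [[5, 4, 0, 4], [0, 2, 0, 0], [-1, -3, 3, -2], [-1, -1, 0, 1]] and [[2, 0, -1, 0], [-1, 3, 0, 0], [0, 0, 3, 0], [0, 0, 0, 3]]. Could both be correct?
Yes.

Two matrices over a field are similar if and only if they have the same invariant factors.

Both A and B have characteristic polynomial (x - 3)^3(x - 2) and minimal polynomial (x - 3)^2(x - 2). Computing further, both have invariant factors x - 3, (x - 3)^2(x - 2). Hence A and B are similar.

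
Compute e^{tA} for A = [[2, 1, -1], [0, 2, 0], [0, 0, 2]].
e^{tA} = [[e^{2*t}, t*e^{2*t}, -t*e^{2*t}], [0, e^{2*t}, 0], [0, 0, e^{2*t}]]

A has Jordan form J = [[2, 1, 0], [0, 2, 0], [0, 0, 2]] with A = PJP^{-1}, so e^{tA} = P e^{tJ} P^{-1}.

For a Jordan block J_k(λ), e^{tJ_k(λ)} = e^{λt} · (I + tN + t^2 N^2/2! + ... + t^{k-1} N^{k-1}/(k-1)!) where N is the nilpotent superdiagonal part.

Assembling the blocks and conjugating back gives the entries of e^{tA} as shown above.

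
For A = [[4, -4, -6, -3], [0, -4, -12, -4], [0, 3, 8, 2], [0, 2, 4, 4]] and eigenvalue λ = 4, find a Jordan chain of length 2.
We seek v_1 ∈ ker((A - 4I)^2) \ ker(A - 4I), then set v_{i+1} = (A - 4I) v_i.

One such chain is v_1 = [[-1, -2, 1, 1]]^T, v_2 = [[-1, 0, 0, 0]]^T. Check: (A - 4I) v_2 = [[0, 0, 0, 0]]^T = 0.

v_1 = [[-1, -2, 1, 1]]^T, v_2 = [[-1, 0, 0, 0]]^T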